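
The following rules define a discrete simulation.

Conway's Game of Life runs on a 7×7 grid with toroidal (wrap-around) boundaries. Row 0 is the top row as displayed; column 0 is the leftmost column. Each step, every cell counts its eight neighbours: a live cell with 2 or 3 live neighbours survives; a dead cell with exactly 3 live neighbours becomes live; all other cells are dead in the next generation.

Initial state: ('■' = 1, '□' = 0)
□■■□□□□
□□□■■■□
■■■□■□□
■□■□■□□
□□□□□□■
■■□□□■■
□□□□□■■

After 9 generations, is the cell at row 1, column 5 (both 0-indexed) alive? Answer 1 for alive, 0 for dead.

k=0  □■■□□□□
□□□■■■□
■■■□■□□
■□■□■□□
□□□□□□■
■■□□□■■
□□□□□■■
k=1  □□■■□□■
■□□□■■□
■□■□□□■
■□■□□■■
□□□□□□□
□□□□□□□
□□■□□■□
k=2  □■■■□□■
■□■□■■□
□□□■■□□
■□□□□■□
□□□□□□■
□□□□□□□
□□■■□□□
k=3  ■□□□□■■
■□□□□■■
□■□■□□□
□□□□■■■
□□□□□□■
□□□□□□□
□■□■□□□
k=4  □■□□■■□
□■□□■■□
□□□□□□□
■□□□■■■
□□□□□□■
□□□□□□□
■□□□□□■
k=5  □■□□■□□
□□□□■■□
■□□□□□□
■□□□□■■
■□□□□□■
■□□□□□■
■□□□□■■
k=6  ■□□□■□□
□□□□■■□
■□□□■□□
□■□□□■□
□■□□□□□
□■□□□□□
□■□□□■□
k=7  □□□□■□■
□□□■■■■
□□□□■□■
■■□□□□□
■■■□□□□
■■■□□□□
■■□□□□□
k=8  □□□■■□■
■□□■□□■
□□□■■□■
□□■□□□■
□□□□□□■
□□□□□□■
□□■□□□■
k=9  □□■■■□■
■□■□□□■
□□■■■□■
■□□■□□■
■□□□□■■
■□□□□■■
■□□■□□■

0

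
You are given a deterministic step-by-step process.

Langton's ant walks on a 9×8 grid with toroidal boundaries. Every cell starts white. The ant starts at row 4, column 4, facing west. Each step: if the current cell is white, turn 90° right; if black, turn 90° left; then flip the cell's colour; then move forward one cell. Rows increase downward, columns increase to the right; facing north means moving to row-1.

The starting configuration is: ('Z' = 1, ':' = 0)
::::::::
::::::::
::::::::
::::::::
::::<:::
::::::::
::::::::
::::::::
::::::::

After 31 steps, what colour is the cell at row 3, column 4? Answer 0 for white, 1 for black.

k=0  ::::::::
::::::::
::::::::
::::::::
::::<:::
::::::::
::::::::
::::::::
::::::::
k=1  ::::::::
::::::::
::::::::
::::^:::
::::Z:::
::::::::
::::::::
::::::::
::::::::
k=2  ::::::::
::::::::
::::::::
::::Z>::
::::Z:::
::::::::
::::::::
::::::::
::::::::
k=3  ::::::::
::::::::
::::::::
::::ZZ::
::::Zv::
::::::::
::::::::
::::::::
::::::::
k=4  ::::::::
::::::::
::::::::
::::ZZ::
::::<Z::
::::::::
::::::::
::::::::
::::::::
k=5  ::::::::
::::::::
::::::::
::::ZZ::
:::::Z::
::::v:::
::::::::
::::::::
::::::::
k=6  ::::::::
::::::::
::::::::
::::ZZ::
:::::Z::
:::<Z:::
::::::::
::::::::
::::::::
k=7  ::::::::
::::::::
::::::::
::::ZZ::
:::^:Z::
:::ZZ:::
::::::::
::::::::
::::::::
k=8  ::::::::
::::::::
::::::::
::::ZZ::
:::Z>Z::
:::ZZ:::
::::::::
::::::::
::::::::
k=9  ::::::::
::::::::
::::::::
::::ZZ::
:::ZZZ::
:::Zv:::
::::::::
::::::::
::::::::
k=10  ::::::::
::::::::
::::::::
::::ZZ::
:::ZZZ::
:::Z:>::
::::::::
::::::::
::::::::
k=11  ::::::::
::::::::
::::::::
::::ZZ::
:::ZZZ::
:::Z:Z::
:::::v::
::::::::
::::::::
k=12  ::::::::
::::::::
::::::::
::::ZZ::
:::ZZZ::
:::Z:Z::
::::<Z::
::::::::
::::::::
k=13  ::::::::
::::::::
::::::::
::::ZZ::
:::ZZZ::
:::Z^Z::
::::ZZ::
::::::::
::::::::
k=14  ::::::::
::::::::
::::::::
::::ZZ::
:::ZZZ::
:::ZZ>::
::::ZZ::
::::::::
::::::::
k=15  ::::::::
::::::::
::::::::
::::ZZ::
:::ZZ^::
:::ZZ:::
::::ZZ::
::::::::
::::::::
k=16  ::::::::
::::::::
::::::::
::::ZZ::
:::Z<:::
:::ZZ:::
::::ZZ::
::::::::
::::::::
k=17  ::::::::
::::::::
::::::::
::::ZZ::
:::Z::::
:::Zv:::
::::ZZ::
::::::::
::::::::
k=18  ::::::::
::::::::
::::::::
::::ZZ::
:::Z::::
:::Z:>::
::::ZZ::
::::::::
::::::::
k=19  ::::::::
::::::::
::::::::
::::ZZ::
:::Z::::
:::Z:Z::
::::Zv::
::::::::
::::::::
k=20  ::::::::
::::::::
::::::::
::::ZZ::
:::Z::::
:::Z:Z::
::::Z:>:
::::::::
::::::::
k=21  ::::::::
::::::::
::::::::
::::ZZ::
:::Z::::
:::Z:Z::
::::Z:Z:
::::::v:
::::::::
k=22  ::::::::
::::::::
::::::::
::::ZZ::
:::Z::::
:::Z:Z::
::::Z:Z:
:::::<Z:
::::::::
k=23  ::::::::
::::::::
::::::::
::::ZZ::
:::Z::::
:::Z:Z::
::::Z^Z:
:::::ZZ:
::::::::
k=24  ::::::::
::::::::
::::::::
::::ZZ::
:::Z::::
:::Z:Z::
::::ZZ>:
:::::ZZ:
::::::::
k=25  ::::::::
::::::::
::::::::
::::ZZ::
:::Z::::
:::Z:Z^:
::::ZZ::
:::::ZZ:
::::::::
k=26  ::::::::
::::::::
::::::::
::::ZZ::
:::Z::::
:::Z:ZZ>
::::ZZ::
:::::ZZ:
::::::::
k=27  ::::::::
::::::::
::::::::
::::ZZ::
:::Z::::
:::Z:ZZZ
::::ZZ:v
:::::ZZ:
::::::::
k=28  ::::::::
::::::::
::::::::
::::ZZ::
:::Z::::
:::Z:ZZZ
::::ZZ<Z
:::::ZZ:
::::::::
k=29  ::::::::
::::::::
::::::::
::::ZZ::
:::Z::::
:::Z:Z^Z
::::ZZZZ
:::::ZZ:
::::::::
k=30  ::::::::
::::::::
::::::::
::::ZZ::
:::Z::::
:::Z:<:Z
::::ZZZZ
:::::ZZ:
::::::::
k=31  ::::::::
::::::::
::::::::
::::ZZ::
:::Z::::
:::Z:::Z
::::ZvZZ
:::::ZZ:
::::::::

1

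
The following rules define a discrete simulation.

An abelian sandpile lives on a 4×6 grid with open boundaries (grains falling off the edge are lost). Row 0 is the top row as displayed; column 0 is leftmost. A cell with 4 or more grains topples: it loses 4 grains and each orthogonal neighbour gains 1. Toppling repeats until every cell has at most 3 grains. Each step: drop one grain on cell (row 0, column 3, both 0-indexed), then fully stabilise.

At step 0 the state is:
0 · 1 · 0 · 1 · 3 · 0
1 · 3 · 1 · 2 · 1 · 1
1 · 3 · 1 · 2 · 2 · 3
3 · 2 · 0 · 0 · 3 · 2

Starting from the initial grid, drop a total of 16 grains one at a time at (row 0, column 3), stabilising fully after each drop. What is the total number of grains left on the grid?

40

t=0: 0 · 1 · 0 · 1 · 3 · 0
1 · 3 · 1 · 2 · 1 · 1
1 · 3 · 1 · 2 · 2 · 3
3 · 2 · 0 · 0 · 3 · 2
t=1: 0 · 1 · 0 · 2 · 3 · 0
1 · 3 · 1 · 2 · 1 · 1
1 · 3 · 1 · 2 · 2 · 3
3 · 2 · 0 · 0 · 3 · 2
t=2: 0 · 1 · 0 · 3 · 3 · 0
1 · 3 · 1 · 2 · 1 · 1
1 · 3 · 1 · 2 · 2 · 3
3 · 2 · 0 · 0 · 3 · 2
t=3: 0 · 1 · 1 · 1 · 0 · 1
1 · 3 · 1 · 3 · 2 · 1
1 · 3 · 1 · 2 · 2 · 3
3 · 2 · 0 · 0 · 3 · 2
t=4: 0 · 1 · 1 · 2 · 0 · 1
1 · 3 · 1 · 3 · 2 · 1
1 · 3 · 1 · 2 · 2 · 3
3 · 2 · 0 · 0 · 3 · 2
t=5: 0 · 1 · 1 · 3 · 0 · 1
1 · 3 · 1 · 3 · 2 · 1
1 · 3 · 1 · 2 · 2 · 3
3 · 2 · 0 · 0 · 3 · 2
t=6: 0 · 1 · 2 · 1 · 1 · 1
1 · 3 · 2 · 0 · 3 · 1
1 · 3 · 1 · 3 · 2 · 3
3 · 2 · 0 · 0 · 3 · 2
t=7: 0 · 1 · 2 · 2 · 1 · 1
1 · 3 · 2 · 0 · 3 · 1
1 · 3 · 1 · 3 · 2 · 3
3 · 2 · 0 · 0 · 3 · 2
t=8: 0 · 1 · 2 · 3 · 1 · 1
1 · 3 · 2 · 0 · 3 · 1
1 · 3 · 1 · 3 · 2 · 3
3 · 2 · 0 · 0 · 3 · 2
t=9: 0 · 1 · 3 · 0 · 2 · 1
1 · 3 · 2 · 1 · 3 · 1
1 · 3 · 1 · 3 · 2 · 3
3 · 2 · 0 · 0 · 3 · 2
t=10: 0 · 1 · 3 · 1 · 2 · 1
1 · 3 · 2 · 1 · 3 · 1
1 · 3 · 1 · 3 · 2 · 3
3 · 2 · 0 · 0 · 3 · 2
t=11: 0 · 1 · 3 · 2 · 2 · 1
1 · 3 · 2 · 1 · 3 · 1
1 · 3 · 1 · 3 · 2 · 3
3 · 2 · 0 · 0 · 3 · 2
t=12: 0 · 1 · 3 · 3 · 2 · 1
1 · 3 · 2 · 1 · 3 · 1
1 · 3 · 1 · 3 · 2 · 3
3 · 2 · 0 · 0 · 3 · 2
t=13: 0 · 2 · 0 · 1 · 3 · 1
1 · 3 · 3 · 2 · 3 · 1
1 · 3 · 1 · 3 · 2 · 3
3 · 2 · 0 · 0 · 3 · 2
t=14: 0 · 2 · 0 · 2 · 3 · 1
1 · 3 · 3 · 2 · 3 · 1
1 · 3 · 1 · 3 · 2 · 3
3 · 2 · 0 · 0 · 3 · 2
t=15: 0 · 2 · 0 · 3 · 3 · 1
1 · 3 · 3 · 2 · 3 · 1
1 · 3 · 1 · 3 · 2 · 3
3 · 2 · 0 · 0 · 3 · 2
t=16: 0 · 3 · 2 · 2 · 1 · 2
2 · 1 · 2 · 2 · 2 · 3
2 · 1 · 0 · 2 · 2 · 1
3 · 3 · 1 · 2 · 1 · 0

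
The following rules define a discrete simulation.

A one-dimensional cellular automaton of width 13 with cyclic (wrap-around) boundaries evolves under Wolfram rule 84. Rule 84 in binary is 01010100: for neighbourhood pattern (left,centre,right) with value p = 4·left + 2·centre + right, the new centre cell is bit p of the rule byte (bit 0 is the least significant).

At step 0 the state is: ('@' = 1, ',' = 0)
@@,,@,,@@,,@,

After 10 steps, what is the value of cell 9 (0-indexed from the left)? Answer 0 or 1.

[0] @@,,@,,@@,,@,
[1] ,@@,@@,,@@,@,
[2] ,,@,,@@,,@,@@
[3] @,@@,,@@,@,,@
[4] @,,@@,,@,@@,,
[5] @@,,@@,@,,@@,
[6] ,@@,,@,@@,,@,
[7] ,,@@,@,,@@,@@
[8] @,,@,@@,,@,,@
[9] @@,@,,@@,@@,,
[10] ,@,@@,,@,,@@,

0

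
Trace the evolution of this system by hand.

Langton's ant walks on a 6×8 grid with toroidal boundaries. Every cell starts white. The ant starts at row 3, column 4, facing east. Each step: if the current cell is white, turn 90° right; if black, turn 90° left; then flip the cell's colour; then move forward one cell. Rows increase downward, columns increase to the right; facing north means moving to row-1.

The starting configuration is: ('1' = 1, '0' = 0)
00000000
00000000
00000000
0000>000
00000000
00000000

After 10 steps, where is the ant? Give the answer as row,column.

2,3

gen 0: 00000000
00000000
00000000
0000>000
00000000
00000000
gen 1: 00000000
00000000
00000000
00001000
0000v000
00000000
gen 2: 00000000
00000000
00000000
00001000
000<1000
00000000
gen 3: 00000000
00000000
00000000
000^1000
00011000
00000000
gen 4: 00000000
00000000
00000000
0001>000
00011000
00000000
gen 5: 00000000
00000000
0000^000
00010000
00011000
00000000
gen 6: 00000000
00000000
00001>00
00010000
00011000
00000000
gen 7: 00000000
00000000
00001100
00010v00
00011000
00000000
gen 8: 00000000
00000000
00001100
0001<100
00011000
00000000
gen 9: 00000000
00000000
0000^100
00011100
00011000
00000000
gen 10: 00000000
00000000
000<0100
00011100
00011000
00000000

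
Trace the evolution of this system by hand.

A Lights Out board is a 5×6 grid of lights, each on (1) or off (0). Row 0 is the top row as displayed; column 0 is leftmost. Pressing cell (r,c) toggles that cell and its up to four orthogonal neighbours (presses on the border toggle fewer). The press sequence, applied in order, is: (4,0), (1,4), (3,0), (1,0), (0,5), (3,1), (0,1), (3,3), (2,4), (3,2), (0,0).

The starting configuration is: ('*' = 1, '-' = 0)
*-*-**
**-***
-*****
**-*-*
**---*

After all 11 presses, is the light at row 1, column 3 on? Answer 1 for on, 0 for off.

0

t=0: *-*-**
**-***
-*****
**-*-*
**---*
t=1: *-*-**
**-***
-*****
-*-*-*
-----*
t=2: *-*--*
**----
-***-*
-*-*-*
-----*
t=3: *-*--*
**----
****-*
*--*-*
*----*
t=4: --*--*
------
-***-*
*--*-*
*----*
t=5: --*-*-
-----*
-***-*
*--*-*
*----*
t=6: --*-*-
-----*
--**-*
-***-*
**---*
t=7: **--*-
-*---*
--**-*
-***-*
**---*
t=8: **--*-
-*---*
--*--*
-*--**
**-*-*
t=9: **--*-
-*--**
--***-
-*---*
**-*-*
t=10: **--*-
-*--**
---**-
--**-*
****-*
t=11: ----*-
**--**
---**-
--**-*
****-*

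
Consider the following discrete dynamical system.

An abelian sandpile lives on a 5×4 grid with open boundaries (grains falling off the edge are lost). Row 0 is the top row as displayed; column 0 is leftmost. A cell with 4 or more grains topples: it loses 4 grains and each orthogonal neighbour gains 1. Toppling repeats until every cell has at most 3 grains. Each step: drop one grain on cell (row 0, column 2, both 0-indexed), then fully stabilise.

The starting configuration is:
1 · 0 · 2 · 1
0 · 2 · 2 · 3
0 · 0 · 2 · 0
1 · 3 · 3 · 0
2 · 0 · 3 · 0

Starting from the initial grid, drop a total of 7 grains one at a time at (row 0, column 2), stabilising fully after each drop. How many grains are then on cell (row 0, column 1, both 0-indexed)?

2

[0] 1 · 0 · 2 · 1
0 · 2 · 2 · 3
0 · 0 · 2 · 0
1 · 3 · 3 · 0
2 · 0 · 3 · 0
[1] 1 · 0 · 3 · 1
0 · 2 · 2 · 3
0 · 0 · 2 · 0
1 · 3 · 3 · 0
2 · 0 · 3 · 0
[2] 1 · 1 · 0 · 2
0 · 2 · 3 · 3
0 · 0 · 2 · 0
1 · 3 · 3 · 0
2 · 0 · 3 · 0
[3] 1 · 1 · 1 · 2
0 · 2 · 3 · 3
0 · 0 · 2 · 0
1 · 3 · 3 · 0
2 · 0 · 3 · 0
[4] 1 · 1 · 2 · 2
0 · 2 · 3 · 3
0 · 0 · 2 · 0
1 · 3 · 3 · 0
2 · 0 · 3 · 0
[5] 1 · 1 · 3 · 2
0 · 2 · 3 · 3
0 · 0 · 2 · 0
1 · 3 · 3 · 0
2 · 0 · 3 · 0
[6] 1 · 2 · 2 · 0
0 · 3 · 1 · 1
0 · 0 · 3 · 1
1 · 3 · 3 · 0
2 · 0 · 3 · 0
[7] 1 · 2 · 3 · 0
0 · 3 · 1 · 1
0 · 0 · 3 · 1
1 · 3 · 3 · 0
2 · 0 · 3 · 0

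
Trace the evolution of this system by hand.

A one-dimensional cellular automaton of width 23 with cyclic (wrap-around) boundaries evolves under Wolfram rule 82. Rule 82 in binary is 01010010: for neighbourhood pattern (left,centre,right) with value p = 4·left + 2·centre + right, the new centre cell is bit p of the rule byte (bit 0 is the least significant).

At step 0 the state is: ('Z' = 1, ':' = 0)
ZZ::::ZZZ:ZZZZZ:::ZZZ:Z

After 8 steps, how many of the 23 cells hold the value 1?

t=0: ZZ::::ZZZ:ZZZZZ:::ZZZ:Z
t=1: :ZZ::Z::Z:::::ZZ:Z::Z::
t=2: Z:ZZZ:ZZ:Z:::Z:Z::ZZ:Z:
t=3: ::::Z::Z::Z:Z:::ZZ:Z:::
t=4: :::Z:ZZ:ZZ:::Z:Z:Z::Z::
t=5: ::Z:::Z::ZZ:Z:::::ZZ:Z:
t=6: :Z:Z:Z:ZZ:Z::Z:::Z:Z::Z
t=7: ::::::::Z::ZZ:Z:Z:::ZZ:
t=8: :::::::Z:ZZ:Z::::Z:Z:ZZ

8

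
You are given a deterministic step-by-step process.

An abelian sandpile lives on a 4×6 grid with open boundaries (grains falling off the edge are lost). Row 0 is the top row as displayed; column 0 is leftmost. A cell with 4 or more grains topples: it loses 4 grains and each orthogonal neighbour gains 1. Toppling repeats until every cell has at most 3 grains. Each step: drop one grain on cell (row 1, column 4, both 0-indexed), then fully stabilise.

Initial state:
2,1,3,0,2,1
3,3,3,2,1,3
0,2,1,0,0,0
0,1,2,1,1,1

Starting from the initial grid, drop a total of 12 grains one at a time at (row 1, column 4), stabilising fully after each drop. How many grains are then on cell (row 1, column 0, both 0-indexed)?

0

step 0: 2,1,3,0,2,1
3,3,3,2,1,3
0,2,1,0,0,0
0,1,2,1,1,1
step 1: 2,1,3,0,2,1
3,3,3,2,2,3
0,2,1,0,0,0
0,1,2,1,1,1
step 2: 2,1,3,0,2,1
3,3,3,2,3,3
0,2,1,0,0,0
0,1,2,1,1,1
step 3: 2,1,3,0,3,2
3,3,3,3,1,0
0,2,1,0,1,1
0,1,2,1,1,1
step 4: 2,1,3,0,3,2
3,3,3,3,2,0
0,2,1,0,1,1
0,1,2,1,1,1
step 5: 2,1,3,0,3,2
3,3,3,3,3,0
0,2,1,0,1,1
0,1,2,1,1,1
step 6: 3,3,0,3,0,3
0,1,2,1,2,1
1,3,2,1,2,1
0,1,2,1,1,1
step 7: 3,3,0,3,0,3
0,1,2,1,3,1
1,3,2,1,2,1
0,1,2,1,1,1
step 8: 3,3,0,3,1,3
0,1,2,2,0,2
1,3,2,1,3,1
0,1,2,1,1,1
step 9: 3,3,0,3,1,3
0,1,2,2,1,2
1,3,2,1,3,1
0,1,2,1,1,1
step 10: 3,3,0,3,1,3
0,1,2,2,2,2
1,3,2,1,3,1
0,1,2,1,1,1
step 11: 3,3,0,3,1,3
0,1,2,2,3,2
1,3,2,1,3,1
0,1,2,1,1,1
step 12: 3,3,0,3,2,3
0,1,2,3,1,3
1,3,2,2,0,2
0,1,2,1,2,1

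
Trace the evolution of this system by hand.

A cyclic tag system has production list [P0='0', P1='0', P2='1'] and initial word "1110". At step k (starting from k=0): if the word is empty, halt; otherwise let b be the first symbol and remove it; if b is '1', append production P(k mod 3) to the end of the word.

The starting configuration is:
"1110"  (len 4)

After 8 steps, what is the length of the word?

0

0) "1110"  (len 4)
1) "1100"  (len 4)
2) "1000"  (len 4)
3) "0001"  (len 4)
4) "001"  (len 3)
5) "01"  (len 2)
6) "1"  (len 1)
7) "0"  (len 1)
8) (halted — word empty)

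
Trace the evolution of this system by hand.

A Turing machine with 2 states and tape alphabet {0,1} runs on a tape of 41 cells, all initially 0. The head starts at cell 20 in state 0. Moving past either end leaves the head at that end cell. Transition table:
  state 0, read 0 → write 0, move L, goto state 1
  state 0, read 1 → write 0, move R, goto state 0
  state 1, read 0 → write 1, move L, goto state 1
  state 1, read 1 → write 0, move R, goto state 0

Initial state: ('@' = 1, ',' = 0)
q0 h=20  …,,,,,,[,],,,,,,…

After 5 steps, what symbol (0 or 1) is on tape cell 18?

k=0  q0 h=20  …,,,,,,[,],,,,,,…
k=1  q1 h=19  …,,,,,,[,],,,,,,…
k=2  q1 h=18  …,,,,,,[,]@,,,,,…
k=3  q1 h=17  …,,,,,,[,]@@,,,,…
k=4  q1 h=16  …,,,,,,[,]@@@,,,…
k=5  q1 h=15  …,,,,,,[,]@@@@,,…

1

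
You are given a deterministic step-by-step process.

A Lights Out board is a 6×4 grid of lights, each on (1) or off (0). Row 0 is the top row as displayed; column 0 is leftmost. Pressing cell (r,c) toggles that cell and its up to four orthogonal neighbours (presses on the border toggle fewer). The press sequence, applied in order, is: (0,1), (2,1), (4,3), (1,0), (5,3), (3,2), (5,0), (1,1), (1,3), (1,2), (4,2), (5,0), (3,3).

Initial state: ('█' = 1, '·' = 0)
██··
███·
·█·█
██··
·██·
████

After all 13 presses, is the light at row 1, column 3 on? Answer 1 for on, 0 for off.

step 0: ██··
███·
·█·█
██··
·██·
████
step 1: ··█·
█·█·
·█·█
██··
·██·
████
step 2: ··█·
███·
█·██
█···
·██·
████
step 3: ··█·
███·
█·██
█··█
·█·█
███·
step 4: █·█·
··█·
··██
█··█
·█·█
███·
step 5: █·█·
··█·
··██
█··█
·█··
██·█
step 6: █·█·
··█·
···█
███·
·██·
██·█
step 7: █·█·
··█·
···█
███·
███·
···█
step 8: ███·
██··
·█·█
███·
███·
···█
step 9: ████
████
·█··
███·
███·
···█
step 10: ██·█
█···
·██·
███·
███·
···█
step 11: ██·█
█···
·██·
██··
█··█
··██
step 12: ██·█
█···
·██·
██··
···█
████
step 13: ██·█
█···
·███
████
····
████

0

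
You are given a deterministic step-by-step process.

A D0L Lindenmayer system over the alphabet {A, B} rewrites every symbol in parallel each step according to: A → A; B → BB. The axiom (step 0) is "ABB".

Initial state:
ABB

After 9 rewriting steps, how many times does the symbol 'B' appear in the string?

gen 0: ABB
gen 1: ABBBB
gen 2: ABBBBBBBB
gen 3: ABBBBBBBBBBBBBBBB
gen 4: ABBBBBBBBBBBBBBBBBBBBBBBBBBBBBBBB
gen 5: ABBBBBBBBBBBBBBBBBBBBBBBBBBBBBBBBBBBBBBBBBBBBBBBBBBBBBBBBBBBBBBBB
gen 6: ABBBBBBBBBBBBBBBBBBBBBBBBBBBBBBBBBBBBBBBBBBBBBBBBBBBBBBBBB…BBBBBBBBBBBBBBBBBBBBBBBBBBBBBBBBBBBBBBBBBBBBBBBBBBBBBBBBBB  (len 129)
gen 7: ABBBBBBBBBBBBBBBBBBBBBBBBBBBBBBBBBBBBBBBBBBBBBBBBBBBBBBBBB…BBBBBBBBBBBBBBBBBBBBBBBBBBBBBBBBBBBBBBBBBBBBBBBBBBBBBBBBBB  (len 257)
gen 8: ABBBBBBBBBBBBBBBBBBBBBBBBBBBBBBBBBBBBBBBBBBBBBBBBBBBBBBBBB…BBBBBBBBBBBBBBBBBBBBBBBBBBBBBBBBBBBBBBBBBBBBBBBBBBBBBBBBBB  (len 513)
gen 9: ABBBBBBBBBBBBBBBBBBBBBBBBBBBBBBBBBBBBBBBBBBBBBBBBBBBBBBBBB…BBBBBBBBBBBBBBBBBBBBBBBBBBBBBBBBBBBBBBBBBBBBBBBBBBBBBBBBBB  (len 1025)

1024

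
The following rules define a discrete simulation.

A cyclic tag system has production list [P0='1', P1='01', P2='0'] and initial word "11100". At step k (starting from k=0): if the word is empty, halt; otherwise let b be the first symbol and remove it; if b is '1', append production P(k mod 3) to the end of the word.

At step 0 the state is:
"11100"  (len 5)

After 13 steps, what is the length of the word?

gen 0: "11100"  (len 5)
gen 1: "11001"  (len 5)
gen 2: "100101"  (len 6)
gen 3: "001010"  (len 6)
gen 4: "01010"  (len 5)
gen 5: "1010"  (len 4)
gen 6: "0100"  (len 4)
gen 7: "100"  (len 3)
gen 8: "0001"  (len 4)
gen 9: "001"  (len 3)
gen 10: "01"  (len 2)
gen 11: "1"  (len 1)
gen 12: "0"  (len 1)
gen 13: (halted — word empty)

0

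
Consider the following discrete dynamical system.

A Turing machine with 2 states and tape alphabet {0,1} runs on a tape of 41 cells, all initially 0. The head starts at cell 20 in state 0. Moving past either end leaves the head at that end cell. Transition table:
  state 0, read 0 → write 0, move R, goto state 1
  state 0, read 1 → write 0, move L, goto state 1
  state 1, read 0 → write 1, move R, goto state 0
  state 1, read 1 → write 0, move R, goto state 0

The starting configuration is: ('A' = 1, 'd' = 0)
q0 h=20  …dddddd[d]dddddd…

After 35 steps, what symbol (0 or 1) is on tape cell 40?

0) q0 h=20  …dddddd[d]dddddd…
1) q1 h=21  …dddddd[d]dddddd…
2) q0 h=22  …dddddA[d]dddddd…
3) q1 h=23  …ddddAd[d]dddddd…
4) q0 h=24  …dddAdA[d]dddddd…
5) q1 h=25  …ddAdAd[d]dddddd…
6) q0 h=26  …dAdAdA[d]dddddd…
7) q1 h=27  …AdAdAd[d]dddddd…
8) q0 h=28  …dAdAdA[d]dddddd…
9) q1 h=29  …AdAdAd[d]dddddd…
10) q0 h=30  …dAdAdA[d]dddddd…
11) q1 h=31  …AdAdAd[d]dddddd…
12) q0 h=32  …dAdAdA[d]dddddd…
13) q1 h=33  …AdAdAd[d]dddddd…
14) q0 h=34  …dAdAdA[d]dddddd|
15) q1 h=35  …AdAdAd[d]ddddd|
16) q0 h=36  …dAdAdA[d]dddd|
17) q1 h=37  …AdAdAd[d]ddd|
18) q0 h=38  …dAdAdA[d]dd|
19) q1 h=39  …AdAdAd[d]d|
20) q0 h=40  …dAdAdA[d]|
21) q1 h=40  …dAdAdA[d]|
22) q0 h=40  …dAdAdA[A]|
23) q1 h=39  …AdAdAd[A]d|
24) q0 h=40  …dAdAdd[d]|
25) q1 h=40  …dAdAdd[d]|
26) q0 h=40  …dAdAdd[A]|
27) q1 h=39  …AdAdAd[d]d|
28) q0 h=40  …dAdAdA[d]|
29) q1 h=40  …dAdAdA[d]|
30) q0 h=40  …dAdAdA[A]|
31) q1 h=39  …AdAdAd[A]d|
32) q0 h=40  …dAdAdd[d]|
33) q1 h=40  …dAdAdd[d]|
34) q0 h=40  …dAdAdd[A]|
35) q1 h=39  …AdAdAd[d]d|

0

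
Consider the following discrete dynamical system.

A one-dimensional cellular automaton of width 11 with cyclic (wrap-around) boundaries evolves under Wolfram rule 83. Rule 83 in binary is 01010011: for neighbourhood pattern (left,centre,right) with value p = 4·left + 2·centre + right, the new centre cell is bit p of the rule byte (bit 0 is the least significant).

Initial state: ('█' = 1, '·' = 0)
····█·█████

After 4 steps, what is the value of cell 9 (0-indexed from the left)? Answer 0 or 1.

gen 0: ····█·█████
gen 1: ████······█
gen 2: ···███████·
gen 3: ███······██
gen 4: ··███████··

0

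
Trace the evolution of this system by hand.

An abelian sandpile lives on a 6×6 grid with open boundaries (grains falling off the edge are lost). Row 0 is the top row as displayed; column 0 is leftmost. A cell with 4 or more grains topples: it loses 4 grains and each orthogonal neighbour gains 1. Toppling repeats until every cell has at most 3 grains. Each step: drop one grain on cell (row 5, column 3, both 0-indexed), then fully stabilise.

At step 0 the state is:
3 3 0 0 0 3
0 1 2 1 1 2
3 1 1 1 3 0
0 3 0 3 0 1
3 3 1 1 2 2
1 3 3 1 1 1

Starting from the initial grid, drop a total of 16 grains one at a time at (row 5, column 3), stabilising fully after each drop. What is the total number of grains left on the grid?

60

gen 0: 3 3 0 0 0 3
0 1 2 1 1 2
3 1 1 1 3 0
0 3 0 3 0 1
3 3 1 1 2 2
1 3 3 1 1 1
gen 1: 3 3 0 0 0 3
0 1 2 1 1 2
3 1 1 1 3 0
0 3 0 3 0 1
3 3 1 1 2 2
1 3 3 2 1 1
gen 2: 3 3 0 0 0 3
0 1 2 1 1 2
3 1 1 1 3 0
0 3 0 3 0 1
3 3 1 1 2 2
1 3 3 3 1 1
gen 3: 3 3 0 0 0 3
0 1 2 1 1 2
3 2 1 1 3 0
2 0 1 3 0 1
0 2 3 2 2 2
3 1 1 1 2 1
gen 4: 3 3 0 0 0 3
0 1 2 1 1 2
3 2 1 1 3 0
2 0 1 3 0 1
0 2 3 2 2 2
3 1 1 2 2 1
gen 5: 3 3 0 0 0 3
0 1 2 1 1 2
3 2 1 1 3 0
2 0 1 3 0 1
0 2 3 2 2 2
3 1 1 3 2 1
gen 6: 3 3 0 0 0 3
0 1 2 1 1 2
3 2 1 1 3 0
2 0 1 3 0 1
0 2 3 3 2 2
3 1 2 0 3 1
gen 7: 3 3 0 0 0 3
0 1 2 1 1 2
3 2 1 1 3 0
2 0 1 3 0 1
0 2 3 3 2 2
3 1 2 1 3 1
gen 8: 3 3 0 0 0 3
0 1 2 1 1 2
3 2 1 1 3 0
2 0 1 3 0 1
0 2 3 3 2 2
3 1 2 2 3 1
gen 9: 3 3 0 0 0 3
0 1 2 1 1 2
3 2 1 1 3 0
2 0 1 3 0 1
0 2 3 3 2 2
3 1 2 3 3 1
gen 10: 3 3 0 0 0 3
0 1 2 1 1 2
3 2 1 2 3 0
2 0 3 0 2 1
0 3 1 3 0 3
3 2 0 3 1 2
gen 11: 3 3 0 0 0 3
0 1 2 1 1 2
3 2 1 2 3 0
2 0 3 1 2 1
0 3 2 0 1 3
3 2 1 1 2 2
gen 12: 3 3 0 0 0 3
0 1 2 1 1 2
3 2 1 2 3 0
2 0 3 1 2 1
0 3 2 0 1 3
3 2 1 2 2 2
gen 13: 3 3 0 0 0 3
0 1 2 1 1 2
3 2 1 2 3 0
2 0 3 1 2 1
0 3 2 0 1 3
3 2 1 3 2 2
gen 14: 3 3 0 0 0 3
0 1 2 1 1 2
3 2 1 2 3 0
2 0 3 1 2 1
0 3 2 1 1 3
3 2 2 0 3 2
gen 15: 3 3 0 0 0 3
0 1 2 1 1 2
3 2 1 2 3 0
2 0 3 1 2 1
0 3 2 1 1 3
3 2 2 1 3 2
gen 16: 3 3 0 0 0 3
0 1 2 1 1 2
3 2 1 2 3 0
2 0 3 1 2 1
0 3 2 1 1 3
3 2 2 2 3 2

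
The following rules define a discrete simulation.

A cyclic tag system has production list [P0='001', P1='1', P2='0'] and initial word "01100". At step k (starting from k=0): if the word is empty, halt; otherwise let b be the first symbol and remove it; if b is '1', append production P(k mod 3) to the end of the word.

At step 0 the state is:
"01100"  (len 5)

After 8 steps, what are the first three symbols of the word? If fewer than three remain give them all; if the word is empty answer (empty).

[0] "01100"  (len 5)
[1] "1100"  (len 4)
[2] "1001"  (len 4)
[3] "0010"  (len 4)
[4] "010"  (len 3)
[5] "10"  (len 2)
[6] "00"  (len 2)
[7] "0"  (len 1)
[8] (halted — word empty)

(empty)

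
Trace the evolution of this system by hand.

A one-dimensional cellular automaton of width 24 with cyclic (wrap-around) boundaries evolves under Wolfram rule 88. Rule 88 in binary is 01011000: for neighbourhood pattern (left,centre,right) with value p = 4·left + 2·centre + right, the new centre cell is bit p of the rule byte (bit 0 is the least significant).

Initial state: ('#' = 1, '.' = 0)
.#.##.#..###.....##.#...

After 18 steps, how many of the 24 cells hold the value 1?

gen 0: .#.##.#..###.....##.#...
gen 1: ...##..#.#.##....##..#..
gen 2: ...###.....###...###..#.
gen 3: ...#.##....#.##..#.##..#
gen 4: #....###.....###...###..
gen 5: .#...#.##....#.##..#.##.
gen 6: ..#....###.....###...###
gen 7: #..#...#.##....#.##..#.#
gen 8: ##..#....###.....###...#
gen 9: .##..#...#.##....#.##..#
gen 10: .###..#....###.....###..
gen 11: .#.##..#...#.##....#.##.
gen 12: ...###..#....###.....###
gen 13: #..#.##..#...#.##....#.#
gen 14: ##...###..#....###.....#
gen 15: .##..#.##..#...#.##....#
gen 16: .###...###..#....###....
gen 17: .#.##..#.##..#...#.##...
gen 18: ...###...###..#....###..

10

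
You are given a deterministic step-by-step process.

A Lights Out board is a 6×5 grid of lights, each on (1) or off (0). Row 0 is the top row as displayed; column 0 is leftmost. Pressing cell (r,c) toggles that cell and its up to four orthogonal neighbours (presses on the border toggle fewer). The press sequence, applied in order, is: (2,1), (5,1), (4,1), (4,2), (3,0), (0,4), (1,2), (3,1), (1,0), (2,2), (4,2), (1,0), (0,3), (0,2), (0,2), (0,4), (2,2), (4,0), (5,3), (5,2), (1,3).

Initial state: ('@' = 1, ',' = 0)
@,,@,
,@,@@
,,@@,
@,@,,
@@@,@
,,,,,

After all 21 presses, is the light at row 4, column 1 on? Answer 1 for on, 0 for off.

1

k=0  @,,@,
,@,@@
,,@@,
@,@,,
@@@,@
,,,,,
k=1  @,,@,
,,,@@
@@,@,
@@@,,
@@@,@
,,,,,
k=2  @,,@,
,,,@@
@@,@,
@@@,,
@,@,@
@@@,,
k=3  @,,@,
,,,@@
@@,@,
@,@,,
,@,,@
@,@,,
k=4  @,,@,
,,,@@
@@,@,
@,,,,
,,@@@
@,,,,
k=5  @,,@,
,,,@@
,@,@,
,@,,,
@,@@@
@,,,,
k=6  @,,,@
,,,@,
,@,@,
,@,,,
@,@@@
@,,,,
k=7  @,@,@
,@@,,
,@@@,
,@,,,
@,@@@
@,,,,
k=8  @,@,@
,@@,,
,,@@,
@,@,,
@@@@@
@,,,,
k=9  ,,@,@
@,@,,
@,@@,
@,@,,
@@@@@
@,,,,
k=10  ,,@,@
@,,,,
@@,,,
@,,,,
@@@@@
@,,,,
k=11  ,,@,@
@,,,,
@@,,,
@,@,,
@,,,@
@,@,,
k=12  @,@,@
,@,,,
,@,,,
@,@,,
@,,,@
@,@,,
k=13  @,,@,
,@,@,
,@,,,
@,@,,
@,,,@
@,@,,
k=14  @@@,,
,@@@,
,@,,,
@,@,,
@,,,@
@,@,,
k=15  @,,@,
,@,@,
,@,,,
@,@,,
@,,,@
@,@,,
k=16  @,,,@
,@,@@
,@,,,
@,@,,
@,,,@
@,@,,
k=17  @,,,@
,@@@@
,,@@,
@,,,,
@,,,@
@,@,,
k=18  @,,,@
,@@@@
,,@@,
,,,,,
,@,,@
,,@,,
k=19  @,,,@
,@@@@
,,@@,
,,,,,
,@,@@
,,,@@
k=20  @,,,@
,@@@@
,,@@,
,,,,,
,@@@@
,@@,@
k=21  @,,@@
,@,,,
,,@,,
,,,,,
,@@@@
,@@,@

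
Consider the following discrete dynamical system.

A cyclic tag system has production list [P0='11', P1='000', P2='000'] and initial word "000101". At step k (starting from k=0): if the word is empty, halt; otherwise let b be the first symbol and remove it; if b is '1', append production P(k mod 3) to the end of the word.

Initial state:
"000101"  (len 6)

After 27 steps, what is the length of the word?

0

0) "000101"  (len 6)
1) "00101"  (len 5)
2) "0101"  (len 4)
3) "101"  (len 3)
4) "0111"  (len 4)
5) "111"  (len 3)
6) "11000"  (len 5)
7) "100011"  (len 6)
8) "00011000"  (len 8)
9) "0011000"  (len 7)
10) "011000"  (len 6)
11) "11000"  (len 5)
12) "1000000"  (len 7)
13) "00000011"  (len 8)
14) "0000011"  (len 7)
15) "000011"  (len 6)
16) "00011"  (len 5)
17) "0011"  (len 4)
18) "011"  (len 3)
19) "11"  (len 2)
20) "1000"  (len 4)
21) "000000"  (len 6)
22) "00000"  (len 5)
23) "0000"  (len 4)
24) "000"  (len 3)
25) "00"  (len 2)
26) "0"  (len 1)
27) (halted — word empty)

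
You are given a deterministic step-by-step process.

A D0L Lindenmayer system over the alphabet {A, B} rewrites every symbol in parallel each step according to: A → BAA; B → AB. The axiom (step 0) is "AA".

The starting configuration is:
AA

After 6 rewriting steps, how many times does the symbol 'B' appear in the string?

k=0  AA
k=1  BAABAA
k=2  ABBAABAAABBAABAA
k=3  BAAABABBAABAAABBAABAABAAABABBAABAAABBAABAA
k=4  ABBAABAABAAABBAAABABBAABAAABBAABAABAAABABBAABAAABBAABAAABBAABAABAAABBAAABABBAABAAABBAABAABAAABABBAABAAABBAABAA
k=5  BAAABABBAABAAABBAABAAABBAABAABAAABABBAABAABAAABBAAABABBAAB…BAAABBAABAABAAABBAAABABBAABAAABBAABAABAAABABBAABAAABBAABAA  (len 288)
k=6  ABBAABAABAAABBAAABABBAABAAABBAABAABAAABABBAABAAABBAABAABAA…BAAABBAABAABAAABBAAABABBAABAAABBAABAABAAABABBAABAAABBAABAA  (len 754)

288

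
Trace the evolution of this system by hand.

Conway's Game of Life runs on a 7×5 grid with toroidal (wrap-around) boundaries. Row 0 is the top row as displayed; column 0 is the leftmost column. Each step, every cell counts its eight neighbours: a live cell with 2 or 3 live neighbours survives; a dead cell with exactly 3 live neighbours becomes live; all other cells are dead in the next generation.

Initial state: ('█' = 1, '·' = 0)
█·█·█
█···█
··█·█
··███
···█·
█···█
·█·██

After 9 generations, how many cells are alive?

t=0: █·█·█
█···█
··█·█
··███
···█·
█···█
·█·██
t=1: ··█··
·····
·██··
··█·█
█·█··
█·█··
·██··
t=2: ·██··
·██··
·███·
█·█··
█·█·█
█·██·
··██·
t=3: ·····
█····
█··█·
█····
█·█··
█····
····█
t=4: ·····
····█
██···
█····
█···█
██··█
·····
t=5: ·····
█····
██··█
·····
·····
·█··█
█····
t=6: ·····
██··█
██··█
█····
·····
█····
█····
t=7: ·█··█
·█··█
·····
██··█
·····
·····
·····
t=8: ·····
·····
·█··█
█····
█····
·····
·····
t=9: ·····
·····
█····
██··█
·····
·····
·····

4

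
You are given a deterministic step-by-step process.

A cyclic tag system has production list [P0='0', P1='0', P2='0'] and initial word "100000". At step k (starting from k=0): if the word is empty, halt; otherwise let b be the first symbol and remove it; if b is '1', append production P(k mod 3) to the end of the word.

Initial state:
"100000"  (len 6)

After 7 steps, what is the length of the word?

step 0: "100000"  (len 6)
step 1: "000000"  (len 6)
step 2: "00000"  (len 5)
step 3: "0000"  (len 4)
step 4: "000"  (len 3)
step 5: "00"  (len 2)
step 6: "0"  (len 1)
step 7: (halted — word empty)

0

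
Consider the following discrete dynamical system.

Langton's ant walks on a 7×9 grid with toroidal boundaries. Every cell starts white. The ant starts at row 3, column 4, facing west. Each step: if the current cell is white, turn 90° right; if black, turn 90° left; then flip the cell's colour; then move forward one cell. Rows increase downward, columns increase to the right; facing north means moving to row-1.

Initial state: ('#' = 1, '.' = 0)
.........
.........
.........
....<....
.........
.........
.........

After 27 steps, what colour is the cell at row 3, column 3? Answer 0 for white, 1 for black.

k=0  .........
.........
.........
....<....
.........
.........
.........
k=1  .........
.........
....^....
....#....
.........
.........
.........
k=2  .........
.........
....#>...
....#....
.........
.........
.........
k=3  .........
.........
....##...
....#v...
.........
.........
.........
k=4  .........
.........
....##...
....<#...
.........
.........
.........
k=5  .........
.........
....##...
.....#...
....v....
.........
.........
k=6  .........
.........
....##...
.....#...
...<#....
.........
.........
k=7  .........
.........
....##...
...^.#...
...##....
.........
.........
k=8  .........
.........
....##...
...#>#...
...##....
.........
.........
k=9  .........
.........
....##...
...###...
...#v....
.........
.........
k=10  .........
.........
....##...
...###...
...#.>...
.........
.........
k=11  .........
.........
....##...
...###...
...#.#...
.....v...
.........
k=12  .........
.........
....##...
...###...
...#.#...
....<#...
.........
k=13  .........
.........
....##...
...###...
...#^#...
....##...
.........
k=14  .........
.........
....##...
...###...
...##>...
....##...
.........
k=15  .........
.........
....##...
...##^...
...##....
....##...
.........
k=16  .........
.........
....##...
...#<....
...##....
....##...
.........
k=17  .........
.........
....##...
...#.....
...#v....
....##...
.........
k=18  .........
.........
....##...
...#.....
...#.>...
....##...
.........
k=19  .........
.........
....##...
...#.....
...#.#...
....#v...
.........
k=20  .........
.........
....##...
...#.....
...#.#...
....#.>..
.........
k=21  .........
.........
....##...
...#.....
...#.#...
....#.#..
......v..
k=22  .........
.........
....##...
...#.....
...#.#...
....#.#..
.....<#..
k=23  .........
.........
....##...
...#.....
...#.#...
....#^#..
.....##..
k=24  .........
.........
....##...
...#.....
...#.#...
....##>..
.....##..
k=25  .........
.........
....##...
...#.....
...#.#^..
....##...
.....##..
k=26  .........
.........
....##...
...#.....
...#.##>.
....##...
.....##..
k=27  .........
.........
....##...
...#.....
...#.###.
....##.v.
.....##..

1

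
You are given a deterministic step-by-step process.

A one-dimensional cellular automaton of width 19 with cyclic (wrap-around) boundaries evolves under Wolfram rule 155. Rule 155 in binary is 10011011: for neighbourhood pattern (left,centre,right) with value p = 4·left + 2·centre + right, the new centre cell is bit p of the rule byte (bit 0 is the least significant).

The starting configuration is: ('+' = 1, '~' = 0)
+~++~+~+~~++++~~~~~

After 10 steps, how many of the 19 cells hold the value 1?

k=0  +~++~+~+~~++++~~~~~
k=1  ~~+~~~~~+++++~+++++
k=2  ++~+++++++++~~++++~
k=3  +~~++++++++~+++++~~
k=4  ~+++++++++~~++++~++
k=5  ~++++++++~+++++~~+~
k=6  ++++++++~~++++~++~+
k=7  +++++++~+++++~~+~~+
k=8  ++++++~~++++~++~+++
k=9  +++++~+++++~~+~~+++
k=10  ++++~~++++~++~+++++

15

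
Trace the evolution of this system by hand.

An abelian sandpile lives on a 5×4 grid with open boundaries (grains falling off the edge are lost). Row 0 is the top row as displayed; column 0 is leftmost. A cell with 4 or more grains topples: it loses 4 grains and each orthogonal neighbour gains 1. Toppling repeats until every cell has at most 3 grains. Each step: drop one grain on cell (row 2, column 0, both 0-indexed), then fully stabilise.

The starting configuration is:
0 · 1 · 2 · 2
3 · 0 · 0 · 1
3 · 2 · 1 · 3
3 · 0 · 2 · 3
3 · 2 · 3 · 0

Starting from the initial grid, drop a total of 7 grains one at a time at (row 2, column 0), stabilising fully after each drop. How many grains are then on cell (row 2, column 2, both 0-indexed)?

2

[0] 0 · 1 · 2 · 2
3 · 0 · 0 · 1
3 · 2 · 1 · 3
3 · 0 · 2 · 3
3 · 2 · 3 · 0
[1] 1 · 1 · 2 · 2
0 · 1 · 0 · 1
2 · 3 · 1 · 3
1 · 1 · 2 · 3
0 · 3 · 3 · 0
[2] 1 · 1 · 2 · 2
0 · 1 · 0 · 1
3 · 3 · 1 · 3
1 · 1 · 2 · 3
0 · 3 · 3 · 0
[3] 1 · 1 · 2 · 2
1 · 2 · 0 · 1
1 · 0 · 2 · 3
2 · 2 · 2 · 3
0 · 3 · 3 · 0
[4] 1 · 1 · 2 · 2
1 · 2 · 0 · 1
2 · 0 · 2 · 3
2 · 2 · 2 · 3
0 · 3 · 3 · 0
[5] 1 · 1 · 2 · 2
1 · 2 · 0 · 1
3 · 0 · 2 · 3
2 · 2 · 2 · 3
0 · 3 · 3 · 0
[6] 1 · 1 · 2 · 2
2 · 2 · 0 · 1
0 · 1 · 2 · 3
3 · 2 · 2 · 3
0 · 3 · 3 · 0
[7] 1 · 1 · 2 · 2
2 · 2 · 0 · 1
1 · 1 · 2 · 3
3 · 2 · 2 · 3
0 · 3 · 3 · 0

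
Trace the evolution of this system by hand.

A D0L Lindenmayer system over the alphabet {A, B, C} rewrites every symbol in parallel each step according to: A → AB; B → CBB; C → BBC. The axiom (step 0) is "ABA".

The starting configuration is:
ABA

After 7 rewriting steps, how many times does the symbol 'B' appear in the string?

k=0  ABA
k=1  ABCBBAB
k=2  ABCBBBBCCBBCBBABCBB
k=3  ABCBBBBCCBBCBBCBBCBBBBCBBCCBBCBBBBCCBBCBBABCBBBBCCBBCBB
k=4  ABCBBBBCCBBCBBCBBCBBBBCBBCCBBCBBBBCCBBCBBBBCCBBCBBBBCCBBCB…BCCBBCBBBBCCBBCBBABCBBBBCCBBCBBCBBCBBBBCBBCCBBCBBBBCCBBCBB  (len 163)
k=5  ABCBBBBCCBBCBBCBBCBBBBCBBCCBBCBBBBCCBBCBBBBCCBBCBBBBCCBBCB…BBBCCBBCBBBBCBBCCBBCBBBBCCBBCBBCBBCBBBBCBBCCBBCBBBBCCBBCBB  (len 487)
k=6  ABCBBBBCCBBCBBCBBCBBBBCBBCCBBCBBBBCCBBCBBBBCCBBCBBBBCCBBCB…BBBCCBBCBBBBCBBCCBBCBBBBCCBBCBBCBBCBBBBCBBCCBBCBBBBCCBBCBB  (len 1459)
k=7  ABCBBBBCCBBCBBCBBCBBBBCBBCCBBCBBBBCCBBCBBBBCCBBCBBBBCCBBCB…BBBCCBBCBBBBCBBCCBBCBBBBCCBBCBBCBBCBBBBCBBCCBBCBBBBCCBBCBB  (len 4375)

2916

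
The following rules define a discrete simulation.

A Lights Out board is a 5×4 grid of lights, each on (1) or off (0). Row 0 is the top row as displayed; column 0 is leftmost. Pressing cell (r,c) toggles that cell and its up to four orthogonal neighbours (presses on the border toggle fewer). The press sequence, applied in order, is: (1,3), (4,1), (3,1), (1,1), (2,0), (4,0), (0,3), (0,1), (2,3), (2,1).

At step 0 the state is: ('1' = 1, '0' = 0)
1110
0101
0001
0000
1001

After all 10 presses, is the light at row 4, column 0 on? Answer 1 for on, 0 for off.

t=0: 1110
0101
0001
0000
1001
t=1: 1111
0110
0000
0000
1001
t=2: 1111
0110
0000
0100
0111
t=3: 1111
0110
0100
1010
0011
t=4: 1011
1000
0000
1010
0011
t=5: 1011
0000
1100
0010
0011
t=6: 1011
0000
1100
1010
1111
t=7: 1000
0001
1100
1010
1111
t=8: 0110
0101
1100
1010
1111
t=9: 0110
0100
1111
1011
1111
t=10: 0110
0000
0001
1111
1111

1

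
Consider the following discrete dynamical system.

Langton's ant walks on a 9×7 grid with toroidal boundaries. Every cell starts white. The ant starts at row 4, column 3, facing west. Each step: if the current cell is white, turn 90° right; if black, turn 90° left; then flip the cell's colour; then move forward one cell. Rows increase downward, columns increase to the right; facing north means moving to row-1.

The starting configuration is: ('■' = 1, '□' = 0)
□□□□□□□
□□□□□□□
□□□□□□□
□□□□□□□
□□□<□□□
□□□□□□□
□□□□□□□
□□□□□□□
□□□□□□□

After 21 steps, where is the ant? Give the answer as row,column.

7,5

gen 0: □□□□□□□
□□□□□□□
□□□□□□□
□□□□□□□
□□□<□□□
□□□□□□□
□□□□□□□
□□□□□□□
□□□□□□□
gen 1: □□□□□□□
□□□□□□□
□□□□□□□
□□□^□□□
□□□■□□□
□□□□□□□
□□□□□□□
□□□□□□□
□□□□□□□
gen 2: □□□□□□□
□□□□□□□
□□□□□□□
□□□■>□□
□□□■□□□
□□□□□□□
□□□□□□□
□□□□□□□
□□□□□□□
gen 3: □□□□□□□
□□□□□□□
□□□□□□□
□□□■■□□
□□□■v□□
□□□□□□□
□□□□□□□
□□□□□□□
□□□□□□□
gen 4: □□□□□□□
□□□□□□□
□□□□□□□
□□□■■□□
□□□<■□□
□□□□□□□
□□□□□□□
□□□□□□□
□□□□□□□
gen 5: □□□□□□□
□□□□□□□
□□□□□□□
□□□■■□□
□□□□■□□
□□□v□□□
□□□□□□□
□□□□□□□
□□□□□□□
gen 6: □□□□□□□
□□□□□□□
□□□□□□□
□□□■■□□
□□□□■□□
□□<■□□□
□□□□□□□
□□□□□□□
□□□□□□□
gen 7: □□□□□□□
□□□□□□□
□□□□□□□
□□□■■□□
□□^□■□□
□□■■□□□
□□□□□□□
□□□□□□□
□□□□□□□
gen 8: □□□□□□□
□□□□□□□
□□□□□□□
□□□■■□□
□□■>■□□
□□■■□□□
□□□□□□□
□□□□□□□
□□□□□□□
gen 9: □□□□□□□
□□□□□□□
□□□□□□□
□□□■■□□
□□■■■□□
□□■v□□□
□□□□□□□
□□□□□□□
□□□□□□□
gen 10: □□□□□□□
□□□□□□□
□□□□□□□
□□□■■□□
□□■■■□□
□□■□>□□
□□□□□□□
□□□□□□□
□□□□□□□
gen 11: □□□□□□□
□□□□□□□
□□□□□□□
□□□■■□□
□□■■■□□
□□■□■□□
□□□□v□□
□□□□□□□
□□□□□□□
gen 12: □□□□□□□
□□□□□□□
□□□□□□□
□□□■■□□
□□■■■□□
□□■□■□□
□□□<■□□
□□□□□□□
□□□□□□□
gen 13: □□□□□□□
□□□□□□□
□□□□□□□
□□□■■□□
□□■■■□□
□□■^■□□
□□□■■□□
□□□□□□□
□□□□□□□
gen 14: □□□□□□□
□□□□□□□
□□□□□□□
□□□■■□□
□□■■■□□
□□■■>□□
□□□■■□□
□□□□□□□
□□□□□□□
gen 15: □□□□□□□
□□□□□□□
□□□□□□□
□□□■■□□
□□■■^□□
□□■■□□□
□□□■■□□
□□□□□□□
□□□□□□□
gen 16: □□□□□□□
□□□□□□□
□□□□□□□
□□□■■□□
□□■<□□□
□□■■□□□
□□□■■□□
□□□□□□□
□□□□□□□
gen 17: □□□□□□□
□□□□□□□
□□□□□□□
□□□■■□□
□□■□□□□
□□■v□□□
□□□■■□□
□□□□□□□
□□□□□□□
gen 18: □□□□□□□
□□□□□□□
□□□□□□□
□□□■■□□
□□■□□□□
□□■□>□□
□□□■■□□
□□□□□□□
□□□□□□□
gen 19: □□□□□□□
□□□□□□□
□□□□□□□
□□□■■□□
□□■□□□□
□□■□■□□
□□□■v□□
□□□□□□□
□□□□□□□
gen 20: □□□□□□□
□□□□□□□
□□□□□□□
□□□■■□□
□□■□□□□
□□■□■□□
□□□■□>□
□□□□□□□
□□□□□□□
gen 21: □□□□□□□
□□□□□□□
□□□□□□□
□□□■■□□
□□■□□□□
□□■□■□□
□□□■□■□
□□□□□v□
□□□□□□□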